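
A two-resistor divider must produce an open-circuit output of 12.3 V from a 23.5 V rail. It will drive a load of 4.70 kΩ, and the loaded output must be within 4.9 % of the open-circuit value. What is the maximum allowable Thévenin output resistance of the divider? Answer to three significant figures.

Loading drop = R_th/(R_th + R_L) ≤ 0.0490, so R_th ≤ R_L · ε/(1−ε) = 4.70 kΩ × 0.0490/0.9510 = 242 Ω.
(Any R1, R2 with R2/(R1+R2) = 0.523 and R1‖R2 ≤ 242 Ω will meet the spec.)

R_th ≤ 242 Ω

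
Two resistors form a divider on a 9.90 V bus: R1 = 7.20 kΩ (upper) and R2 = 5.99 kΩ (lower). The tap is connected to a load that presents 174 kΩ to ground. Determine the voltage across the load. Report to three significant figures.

The load sits in parallel with R2: R2‖R_L = (5.99 × 174) / (5.99 + 174) = 5.791 kΩ.
V_out = 9.90 × 5.791 / (7.20 + 5.791) = 9.90 × 5.791/12.99 = 4.41 V.
(Unloaded it would have been 4.50 V.)

V_out ≈ 4.41 V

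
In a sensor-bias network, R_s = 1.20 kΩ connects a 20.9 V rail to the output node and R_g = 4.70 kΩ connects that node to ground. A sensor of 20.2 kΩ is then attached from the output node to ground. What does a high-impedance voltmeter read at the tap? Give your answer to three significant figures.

The load sits in parallel with R_g: R_g‖R_L = (4.70 × 20.2) / (4.70 + 20.2) = 3.813 kΩ.
V_out = 20.9 × 3.813 / (1.20 + 3.813) = 20.9 × 3.813/5.013 = 15.9 V.

V_out ≈ 15.9 V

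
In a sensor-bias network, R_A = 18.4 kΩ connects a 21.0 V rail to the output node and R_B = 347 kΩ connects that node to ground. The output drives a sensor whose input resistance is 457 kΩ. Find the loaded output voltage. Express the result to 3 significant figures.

The load sits in parallel with R_B: R_B‖R_L = (347 × 457) / (347 + 457) = 197.2 kΩ.
V_out = 21.0 × 197.2 / (18.4 + 197.2) = 21.0 × 197.2/215.6 = 19.2 V.

V_out ≈ 19.2 V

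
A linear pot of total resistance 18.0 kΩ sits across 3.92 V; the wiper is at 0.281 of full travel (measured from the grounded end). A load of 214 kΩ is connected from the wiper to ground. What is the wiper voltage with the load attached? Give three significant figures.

V ≈ 1.08 V

The wiper splits the pot into (1−α)R = 12.94 kΩ above and αR = 5.058 kΩ below.
Lower section ‖ load = 4.941 kΩ.
V_wiper = 3.92 × 4.941/(12.94 + 4.941) = 1.08 V.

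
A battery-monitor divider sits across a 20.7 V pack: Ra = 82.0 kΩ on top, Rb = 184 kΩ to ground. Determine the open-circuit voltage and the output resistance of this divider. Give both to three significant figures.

V_th is the open-circuit tap voltage: 20.7 × 184/(82.0 + 184) = 14.3 V.
With the supply zeroed, Ra and Rb appear in parallel from the tap: R_th = Ra‖Rb = (82.0 × 184)/266.0 = 56.7 kΩ.

V_th = 14.3 V, R_th = 56.7 kΩ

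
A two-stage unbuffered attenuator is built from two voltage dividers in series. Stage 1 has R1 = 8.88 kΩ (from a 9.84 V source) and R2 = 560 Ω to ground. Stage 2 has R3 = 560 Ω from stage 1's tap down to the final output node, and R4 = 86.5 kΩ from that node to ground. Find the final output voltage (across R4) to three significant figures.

Stage 2 presents R3+R4 = 87060 Ω as a load on stage 1's tap.
Stage 1's lower leg becomes R2‖(R3+R4) = 556.4 Ω, so V_mid = 9.84 × 556.4/9436 = 0.5802 V.
Stage 2 is itself unloaded: V_out = V_mid × R4/(R3+R4) = 0.5802 × 86500/87060 = 0.576 V.

V_out ≈ 0.576 V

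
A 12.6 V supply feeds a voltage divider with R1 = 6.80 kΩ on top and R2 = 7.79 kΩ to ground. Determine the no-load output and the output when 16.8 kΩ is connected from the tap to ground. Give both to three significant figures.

Open-circuit: V = 12.6 × 7.79/(6.80 + 7.79) = 6.73 V.
With the load, R2 becomes R2‖R_L = 5.322 kΩ, so V = 12.6 × 5.322/12.12 = 5.53 V.

Unloaded: 6.73 V; loaded: 5.53 V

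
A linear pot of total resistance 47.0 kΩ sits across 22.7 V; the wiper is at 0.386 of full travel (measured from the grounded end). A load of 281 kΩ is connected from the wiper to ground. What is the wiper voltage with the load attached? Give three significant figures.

The wiper splits the pot into (1−α)R = 28.86 kΩ above and αR = 18.14 kΩ below.
Lower section ‖ load = 17.04 kΩ.
V_wiper = 22.7 × 17.04/(28.86 + 17.04) = 8.43 V.

V ≈ 8.43 V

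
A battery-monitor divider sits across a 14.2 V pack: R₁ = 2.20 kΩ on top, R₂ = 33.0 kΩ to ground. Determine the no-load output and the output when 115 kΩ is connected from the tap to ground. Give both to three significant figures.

Unloaded: 13.3 V; loaded: 13.1 V

Open-circuit: V = 14.2 × 33.0/(2.20 + 33.0) = 13.3 V.
With the load, R₂ becomes R₂‖R_L = 25.64 kΩ, so V = 14.2 × 25.64/27.84 = 13.1 V.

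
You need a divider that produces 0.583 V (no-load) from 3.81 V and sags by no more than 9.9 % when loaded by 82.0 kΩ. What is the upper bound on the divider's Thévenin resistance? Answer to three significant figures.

Loading drop = R_th/(R_th + R_L) ≤ 0.0990, so R_th ≤ R_L · ε/(1−ε) = 82.0 kΩ × 0.0990/0.9010 = 9.01 kΩ.

R_th ≤ 9.01 kΩ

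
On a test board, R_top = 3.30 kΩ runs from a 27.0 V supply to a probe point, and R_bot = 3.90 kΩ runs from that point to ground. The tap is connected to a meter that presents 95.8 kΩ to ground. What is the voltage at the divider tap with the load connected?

V_out ≈ 14.4 V

The load sits in parallel with R_bot: R_bot‖R_L = (3.90 × 95.8) / (3.90 + 95.8) = 3.747 kΩ.
V_out = 27.0 × 3.747 / (3.30 + 3.747) = 27.0 × 3.747/7.047 = 14.4 V.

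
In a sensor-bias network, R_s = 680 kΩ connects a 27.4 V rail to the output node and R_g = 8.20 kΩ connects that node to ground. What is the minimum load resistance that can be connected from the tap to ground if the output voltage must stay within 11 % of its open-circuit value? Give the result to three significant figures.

Output resistance R_th = R_s‖R_g = (680 × 8.20)/688.2 = 8.102 kΩ.
The fractional drop is R_th/(R_th + R_L); requiring this ≤ 0.110 gives R_L ≥ R_th(1/0.110 − 1) = 8.102 × 8.091 = 65.6 kΩ.

R_L(min) ≈ 65.6 kΩ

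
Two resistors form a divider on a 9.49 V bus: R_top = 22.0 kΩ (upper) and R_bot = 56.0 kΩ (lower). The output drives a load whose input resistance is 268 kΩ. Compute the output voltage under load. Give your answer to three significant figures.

The load sits in parallel with R_bot: R_bot‖R_L = (56.0 × 268) / (56.0 + 268) = 46.32 kΩ.
V_out = 9.49 × 46.32 / (22.0 + 46.32) = 9.49 × 46.32/68.32 = 6.43 V.

V_out ≈ 6.43 V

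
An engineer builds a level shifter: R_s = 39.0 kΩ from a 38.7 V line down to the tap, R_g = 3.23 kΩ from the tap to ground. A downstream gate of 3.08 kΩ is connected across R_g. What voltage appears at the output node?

The load sits in parallel with R_g: R_g‖R_L = (3.23 × 3.08) / (3.23 + 3.08) = 1.577 kΩ.
V_out = 38.7 × 1.577 / (39.0 + 1.577) = 38.7 × 1.577/40.58 = 1.50 V.

V_out ≈ 1.50 V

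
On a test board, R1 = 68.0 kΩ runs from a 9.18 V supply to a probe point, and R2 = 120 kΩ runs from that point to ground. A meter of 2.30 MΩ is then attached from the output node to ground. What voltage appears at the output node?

The load sits in parallel with R2: R2‖R_L = (120 × 2300) / (120 + 2300) = 114.0 kΩ.
V_out = 9.18 × 114.0 / (68.0 + 114.0) = 9.18 × 114.0/182.0 = 5.75 V.

V_out ≈ 5.75 V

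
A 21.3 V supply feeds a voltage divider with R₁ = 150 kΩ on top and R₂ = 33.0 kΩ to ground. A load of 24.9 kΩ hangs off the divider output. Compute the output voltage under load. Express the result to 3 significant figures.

V_out ≈ 1.84 V

The load sits in parallel with R₂: R₂‖R_L = (33.0 × 24.9) / (33.0 + 24.9) = 14.19 kΩ.
V_out = 21.3 × 14.19 / (150 + 14.19) = 21.3 × 14.19/164.2 = 1.84 V.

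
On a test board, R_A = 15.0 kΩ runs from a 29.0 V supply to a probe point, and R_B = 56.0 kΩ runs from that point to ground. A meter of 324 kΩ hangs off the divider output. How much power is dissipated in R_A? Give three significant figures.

Total resistance from the source is R_A + (R_B‖R_L) = 62.75 kΩ, so I = 29.0/62.75 kΩ = 0.4622 mA.
P = I²·R_A = (0.4622 mA)² × 15.0 kΩ = 3.20 mW.

P ≈ 3.20 mW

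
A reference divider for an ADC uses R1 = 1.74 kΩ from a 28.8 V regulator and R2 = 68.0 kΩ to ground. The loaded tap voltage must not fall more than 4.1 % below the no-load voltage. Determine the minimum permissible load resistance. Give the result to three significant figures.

Output resistance R_th = R1‖R2 = (1.74 × 68.0)/69.74 = 1.697 kΩ.
The fractional drop is R_th/(R_th + R_L); requiring this ≤ 0.0410 gives R_L ≥ R_th(1/0.0410 − 1) = 1.697 × 23.39 = 39.7 kΩ.

R_L(min) ≈ 39.7 kΩ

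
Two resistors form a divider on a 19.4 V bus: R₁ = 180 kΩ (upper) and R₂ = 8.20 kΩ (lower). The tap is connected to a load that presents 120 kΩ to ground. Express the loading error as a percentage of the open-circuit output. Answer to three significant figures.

6.13 %

The divider's output (Thévenin) resistance is R₁‖R₂ = 7.843 kΩ.
Fractional drop under load = R_th/(R_th + R_L) = 7.843 / (7.843 + 120) = 0.06135.
So the output falls by 6.13 %.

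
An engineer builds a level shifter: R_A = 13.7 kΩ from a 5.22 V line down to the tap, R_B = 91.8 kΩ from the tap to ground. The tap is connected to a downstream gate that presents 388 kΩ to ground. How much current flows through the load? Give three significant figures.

R_B‖R_L = 74.24 kΩ; V_out = 5.22 × 74.24/87.94 = 4.407 V.
I_L = V_out / R_L = 4.407 / 388 kΩ = 0.0114 mA.

I_L ≈ 0.0114 mA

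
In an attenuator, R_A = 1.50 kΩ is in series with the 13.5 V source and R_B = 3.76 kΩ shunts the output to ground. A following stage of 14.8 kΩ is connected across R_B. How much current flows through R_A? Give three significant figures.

I ≈ 3.00 mA

R_B‖R_L = 2.998 kΩ, so the source sees R_A + R_B‖R_L = 4.498 kΩ.
I = 13.5 V / 4.498 kΩ = 3.00 mA.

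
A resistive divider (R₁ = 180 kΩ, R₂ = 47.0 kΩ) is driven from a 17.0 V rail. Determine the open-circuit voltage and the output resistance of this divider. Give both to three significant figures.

V_th = 3.52 V, R_th = 37.3 kΩ

V_th is the open-circuit tap voltage: 17.0 × 47.0/(180 + 47.0) = 3.52 V.
With the supply zeroed, R₁ and R₂ appear in parallel from the tap: R_th = R₁‖R₂ = (180 × 47.0)/227.0 = 37.3 kΩ.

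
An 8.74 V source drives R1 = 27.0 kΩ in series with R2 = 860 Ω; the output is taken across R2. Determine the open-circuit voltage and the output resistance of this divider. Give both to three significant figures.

V_th is the open-circuit tap voltage: 8.74 × 860/(27000 + 860) = 0.270 V.
With the supply zeroed, R1 and R2 appear in parallel from the tap: R_th = R1‖R2 = (27000 × 860)/27860 = 833 Ω.

V_th = 0.270 V, R_th = 833 Ω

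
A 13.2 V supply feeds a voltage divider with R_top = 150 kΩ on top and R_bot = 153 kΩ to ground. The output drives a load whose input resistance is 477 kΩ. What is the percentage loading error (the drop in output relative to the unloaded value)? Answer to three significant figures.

13.7 %

The divider's output (Thévenin) resistance is R_top‖R_bot = 75.74 kΩ.
Fractional drop under load = R_th/(R_th + R_L) = 75.74 / (75.74 + 477) = 0.1370.
So the output falls by 13.7 %.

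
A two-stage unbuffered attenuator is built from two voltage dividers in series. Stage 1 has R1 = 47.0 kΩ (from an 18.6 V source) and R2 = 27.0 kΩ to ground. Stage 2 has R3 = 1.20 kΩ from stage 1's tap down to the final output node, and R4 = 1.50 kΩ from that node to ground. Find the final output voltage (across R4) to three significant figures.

V_out ≈ 0.513 V

Stage 2 presents R3+R4 = 2.700 kΩ as a load on stage 1's tap.
Stage 1's lower leg becomes R2‖(R3+R4) = 2.455 kΩ, so V_mid = 18.6 × 2.455/49.45 = 0.9232 V.
Stage 2 is itself unloaded: V_out = V_mid × R4/(R3+R4) = 0.9232 × 1.50/2.700 = 0.513 V.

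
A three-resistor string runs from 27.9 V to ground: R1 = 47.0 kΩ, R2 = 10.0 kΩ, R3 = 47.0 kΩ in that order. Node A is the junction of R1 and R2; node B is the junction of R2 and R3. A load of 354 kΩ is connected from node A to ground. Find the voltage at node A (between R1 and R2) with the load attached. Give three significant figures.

V ≈ 14.3 V

Below node A the series string R2+R3 = 57.00 kΩ sits in parallel with the 354 kΩ load: 49.09 kΩ.
V_A = 27.9 × 49.09/(47.0 + 49.09) = 14.3 V.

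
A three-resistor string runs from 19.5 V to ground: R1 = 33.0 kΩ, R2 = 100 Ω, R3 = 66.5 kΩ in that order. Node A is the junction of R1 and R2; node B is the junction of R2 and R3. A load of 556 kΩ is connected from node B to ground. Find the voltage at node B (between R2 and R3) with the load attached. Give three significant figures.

At node B, R3 is in parallel with the load: R3‖R_L = 59400 Ω.
Below node A the resistance is R2 + (R3‖R_L) = 59500 Ω, so V_A = 19.5 × 59500/92500 = 12.54 V.
Then V_B = V_A × (R3‖R_L)/(R2 + R3‖R_L) = 12.54 × 59400/59500 = 12.5 V.

V ≈ 12.5 V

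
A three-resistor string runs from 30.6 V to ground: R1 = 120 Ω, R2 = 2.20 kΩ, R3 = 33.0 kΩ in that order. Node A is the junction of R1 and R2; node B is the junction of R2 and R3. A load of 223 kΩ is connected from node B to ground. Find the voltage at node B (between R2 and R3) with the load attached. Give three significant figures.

V ≈ 28.3 V

At node B, R3 is in parallel with the load: R3‖R_L = 28750 Ω.
Below node A the resistance is R2 + (R3‖R_L) = 30950 Ω, so V_A = 30.6 × 30950/31070 = 30.48 V.
Then V_B = V_A × (R3‖R_L)/(R2 + R3‖R_L) = 30.48 × 28750/30950 = 28.3 V.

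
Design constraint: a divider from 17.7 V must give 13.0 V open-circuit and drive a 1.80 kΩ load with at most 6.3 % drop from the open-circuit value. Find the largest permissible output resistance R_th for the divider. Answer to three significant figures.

R_th ≤ 121 Ω

Loading drop = R_th/(R_th + R_L) ≤ 0.0630, so R_th ≤ R_L · ε/(1−ε) = 1.80 kΩ × 0.0630/0.9370 = 121 Ω.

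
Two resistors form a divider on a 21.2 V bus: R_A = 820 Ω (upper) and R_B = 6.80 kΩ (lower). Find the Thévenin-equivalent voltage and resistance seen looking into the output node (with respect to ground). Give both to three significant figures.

V_th = 18.9 V, R_th = 732 Ω

V_th is the open-circuit tap voltage: 21.2 × 6800/(820 + 6800) = 18.9 V.
With the supply zeroed, R_A and R_B appear in parallel from the tap: R_th = R_A‖R_B = (820 × 6800)/7620 = 732 Ω.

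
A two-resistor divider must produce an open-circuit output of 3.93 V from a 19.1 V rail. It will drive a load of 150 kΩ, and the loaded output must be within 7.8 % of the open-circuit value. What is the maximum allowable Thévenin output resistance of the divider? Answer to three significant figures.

R_th ≤ 12.7 kΩ

Loading drop = R_th/(R_th + R_L) ≤ 0.0780, so R_th ≤ R_L · ε/(1−ε) = 150 kΩ × 0.0780/0.9220 = 12.7 kΩ.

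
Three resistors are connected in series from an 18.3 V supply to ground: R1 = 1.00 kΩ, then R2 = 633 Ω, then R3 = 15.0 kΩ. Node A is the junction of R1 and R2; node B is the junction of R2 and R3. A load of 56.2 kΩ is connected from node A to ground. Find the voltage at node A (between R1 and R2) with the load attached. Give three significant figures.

Below node A the series string R2+R3 = 15630 Ω sits in parallel with the 56200 Ω load: 12230 Ω.
V_A = 18.3 × 12230/(1000 + 12230) = 16.9 V.

V ≈ 16.9 V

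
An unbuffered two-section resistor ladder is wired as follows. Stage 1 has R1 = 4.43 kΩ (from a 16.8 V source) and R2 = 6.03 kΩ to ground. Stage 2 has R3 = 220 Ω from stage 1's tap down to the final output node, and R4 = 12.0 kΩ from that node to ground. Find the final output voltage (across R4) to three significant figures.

V_out ≈ 7.87 V

Stage 2 presents R3+R4 = 12220 Ω as a load on stage 1's tap.
Stage 1's lower leg becomes R2‖(R3+R4) = 4038 Ω, so V_mid = 16.8 × 4038/8468 = 8.011 V.
Stage 2 is itself unloaded: V_out = V_mid × R4/(R3+R4) = 8.011 × 12000/12220 = 7.87 V.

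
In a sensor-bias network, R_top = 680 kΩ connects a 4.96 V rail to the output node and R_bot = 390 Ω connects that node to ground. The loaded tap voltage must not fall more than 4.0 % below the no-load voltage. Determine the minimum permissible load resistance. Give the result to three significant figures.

R_L(min) ≈ 9.35 kΩ

Output resistance R_th = R_top‖R_bot = (680000 × 390)/680400 = 389.8 Ω.
The fractional drop is R_th/(R_th + R_L); requiring this ≤ 0.0400 gives R_L ≥ R_th(1/0.0400 − 1) = 389.8 × 24.00 = 9.35 kΩ.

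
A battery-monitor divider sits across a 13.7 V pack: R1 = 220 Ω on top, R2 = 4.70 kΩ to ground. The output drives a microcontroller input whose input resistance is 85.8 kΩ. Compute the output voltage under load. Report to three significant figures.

V_out ≈ 13.1 V

The load sits in parallel with R2: R2‖R_L = (4700 × 85800) / (4700 + 85800) = 4456 Ω.
V_out = 13.7 × 4456 / (220 + 4456) = 13.7 × 4456/4676 = 13.1 V.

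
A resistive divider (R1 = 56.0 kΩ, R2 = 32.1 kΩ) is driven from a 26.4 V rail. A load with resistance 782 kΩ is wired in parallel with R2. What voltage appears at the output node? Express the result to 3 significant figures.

The load sits in parallel with R2: R2‖R_L = (32.1 × 782) / (32.1 + 782) = 30.83 kΩ.
V_out = 26.4 × 30.83 / (56.0 + 30.83) = 26.4 × 30.83/86.83 = 9.37 V.
(Unloaded it would have been 9.62 V.)

V_out ≈ 9.37 V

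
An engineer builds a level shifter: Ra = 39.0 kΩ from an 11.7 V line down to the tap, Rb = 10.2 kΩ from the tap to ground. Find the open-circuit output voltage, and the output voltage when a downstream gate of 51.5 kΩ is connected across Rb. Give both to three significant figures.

Unloaded: 2.43 V; loaded: 2.10 V

Open-circuit: V = 11.7 × 10.2/(39.0 + 10.2) = 2.43 V.
With the load, Rb becomes Rb‖R_L = 8.514 kΩ, so V = 11.7 × 8.514/47.51 = 2.10 V.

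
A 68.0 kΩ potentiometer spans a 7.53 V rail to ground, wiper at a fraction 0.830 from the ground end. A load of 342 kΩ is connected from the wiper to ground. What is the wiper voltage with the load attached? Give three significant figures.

The wiper splits the pot into (1−α)R = 11.56 kΩ above and αR = 56.44 kΩ below.
Lower section ‖ load = 48.45 kΩ.
V_wiper = 7.53 × 48.45/(11.56 + 48.45) = 6.08 V.

V ≈ 6.08 V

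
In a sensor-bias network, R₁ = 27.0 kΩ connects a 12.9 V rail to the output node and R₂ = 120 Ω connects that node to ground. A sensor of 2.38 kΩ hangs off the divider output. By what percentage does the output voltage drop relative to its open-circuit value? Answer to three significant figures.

The divider's output (Thévenin) resistance is R₁‖R₂ = 119.5 Ω.
Fractional drop under load = R_th/(R_th + R_L) = 119.5 / (119.5 + 2380) = 0.04780.
So the output falls by 4.78 %.

4.78 %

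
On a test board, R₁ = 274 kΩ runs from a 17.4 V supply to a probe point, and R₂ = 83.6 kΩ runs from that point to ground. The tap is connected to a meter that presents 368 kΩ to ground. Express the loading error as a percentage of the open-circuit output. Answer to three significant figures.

Unloaded V = 17.4 × 83.6/357.6 = 4.0678 V.
Loaded: R₂‖R_L = 68.12 kΩ, giving V = 17.4 × 68.12/342.1 = 3.4647 V.
Drop = (4.0678 − 3.4647) / 4.0678 = 14.8 %.

14.8 %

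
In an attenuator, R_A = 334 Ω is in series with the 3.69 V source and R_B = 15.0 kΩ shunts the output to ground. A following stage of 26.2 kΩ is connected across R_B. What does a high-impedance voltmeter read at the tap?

The load sits in parallel with R_B: R_B‖R_L = (15000 × 26200) / (15000 + 26200) = 9539 Ω.
V_out = 3.69 × 9539 / (334 + 9539) = 3.69 × 9539/9873 = 3.57 V.

V_out ≈ 3.57 V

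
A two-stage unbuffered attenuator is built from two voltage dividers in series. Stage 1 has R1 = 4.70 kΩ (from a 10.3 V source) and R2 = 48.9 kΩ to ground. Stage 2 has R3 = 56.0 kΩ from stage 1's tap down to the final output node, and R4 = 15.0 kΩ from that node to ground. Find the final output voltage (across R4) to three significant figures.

V_out ≈ 1.87 V

Stage 2 presents R3+R4 = 71.00 kΩ as a load on stage 1's tap.
Stage 1's lower leg becomes R2‖(R3+R4) = 28.96 kΩ, so V_mid = 10.3 × 28.96/33.66 = 8.862 V.
Stage 2 is itself unloaded: V_out = V_mid × R4/(R3+R4) = 8.862 × 15.0/71.00 = 1.87 V.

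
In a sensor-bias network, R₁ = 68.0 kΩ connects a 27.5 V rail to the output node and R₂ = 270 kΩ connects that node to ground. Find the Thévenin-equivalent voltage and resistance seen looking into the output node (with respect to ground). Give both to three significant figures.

V_th is the open-circuit tap voltage: 27.5 × 270/(68.0 + 270) = 22.0 V.
With the supply zeroed, R₁ and R₂ appear in parallel from the tap: R_th = R₁‖R₂ = (68.0 × 270)/338.0 = 54.3 kΩ.

V_th = 22.0 V, R_th = 54.3 kΩ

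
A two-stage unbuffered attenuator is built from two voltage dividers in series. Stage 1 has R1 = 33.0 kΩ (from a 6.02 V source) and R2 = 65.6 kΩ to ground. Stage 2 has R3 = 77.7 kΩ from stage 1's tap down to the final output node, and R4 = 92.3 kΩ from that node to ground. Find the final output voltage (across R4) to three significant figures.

V_out ≈ 1.93 V

Stage 2 presents R3+R4 = 170.0 kΩ as a load on stage 1's tap.
Stage 1's lower leg becomes R2‖(R3+R4) = 47.33 kΩ, so V_mid = 6.02 × 47.33/80.33 = 3.547 V.
Stage 2 is itself unloaded: V_out = V_mid × R4/(R3+R4) = 3.547 × 92.3/170.0 = 1.93 V.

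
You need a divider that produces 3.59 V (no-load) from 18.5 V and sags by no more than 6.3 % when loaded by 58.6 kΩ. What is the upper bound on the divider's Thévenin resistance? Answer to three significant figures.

Loading drop = R_th/(R_th + R_L) ≤ 0.0630, so R_th ≤ R_L · ε/(1−ε) = 58.6 kΩ × 0.0630/0.9370 = 3.94 kΩ.
(Any R1, R2 with R2/(R1+R2) = 0.194 and R1‖R2 ≤ 3.94 kΩ will meet the spec.)

R_th ≤ 3.94 kΩ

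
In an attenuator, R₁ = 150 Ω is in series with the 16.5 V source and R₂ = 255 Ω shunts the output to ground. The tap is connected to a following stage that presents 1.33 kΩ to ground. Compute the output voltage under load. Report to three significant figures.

The load sits in parallel with R₂: R₂‖R_L = (255 × 1330) / (255 + 1330) = 214.0 Ω.
V_out = 16.5 × 214.0 / (150 + 214.0) = 16.5 × 214.0/364.0 = 9.70 V.
(Unloaded it would have been 10.4 V.)

V_out ≈ 9.70 V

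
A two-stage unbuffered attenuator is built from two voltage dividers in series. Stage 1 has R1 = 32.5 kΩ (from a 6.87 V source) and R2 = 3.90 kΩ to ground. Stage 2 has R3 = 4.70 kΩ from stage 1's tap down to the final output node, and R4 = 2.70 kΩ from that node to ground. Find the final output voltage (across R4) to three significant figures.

V_out ≈ 0.183 V

Stage 2 presents R3+R4 = 7.400 kΩ as a load on stage 1's tap.
Stage 1's lower leg becomes R2‖(R3+R4) = 2.554 kΩ, so V_mid = 6.87 × 2.554/35.05 = 0.5005 V.
Stage 2 is itself unloaded: V_out = V_mid × R4/(R3+R4) = 0.5005 × 2.70/7.400 = 0.183 V.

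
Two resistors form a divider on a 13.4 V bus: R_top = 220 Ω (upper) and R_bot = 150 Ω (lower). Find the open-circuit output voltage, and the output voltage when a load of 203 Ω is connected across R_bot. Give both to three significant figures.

Unloaded: 5.43 V; loaded: 3.77 V

Open-circuit: V = 13.4 × 150/(220 + 150) = 5.43 V.
With the load, R_bot becomes R_bot‖R_L = 86.26 Ω, so V = 13.4 × 86.26/306.3 = 3.77 V.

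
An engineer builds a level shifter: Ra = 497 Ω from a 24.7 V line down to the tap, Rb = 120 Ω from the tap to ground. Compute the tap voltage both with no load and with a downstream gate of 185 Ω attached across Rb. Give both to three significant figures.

Unloaded: 4.80 V; loaded: 3.16 V

Open-circuit: V = 24.7 × 120/(497 + 120) = 4.80 V.
With the load, Rb becomes Rb‖R_L = 72.79 Ω, so V = 24.7 × 72.79/569.8 = 3.16 V.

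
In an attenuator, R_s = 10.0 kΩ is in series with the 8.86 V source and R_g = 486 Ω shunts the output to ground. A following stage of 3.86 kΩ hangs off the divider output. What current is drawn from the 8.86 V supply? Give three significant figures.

R_g‖R_L = 431.7 Ω, so the source sees R_s + R_g‖R_L = 10430 Ω.
I = 8.86 V / 10430 Ω = 0.849 mA.

I ≈ 0.849 mA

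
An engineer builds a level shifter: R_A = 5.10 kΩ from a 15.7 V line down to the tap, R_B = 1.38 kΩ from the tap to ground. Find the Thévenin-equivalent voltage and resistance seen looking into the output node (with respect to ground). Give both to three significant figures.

V_th = 3.34 V, R_th = 1.09 kΩ

V_th is the open-circuit tap voltage: 15.7 × 1.38/(5.10 + 1.38) = 3.34 V.
With the supply zeroed, R_A and R_B appear in parallel from the tap: R_th = R_A‖R_B = (5.10 × 1.38)/6.480 = 1.09 kΩ.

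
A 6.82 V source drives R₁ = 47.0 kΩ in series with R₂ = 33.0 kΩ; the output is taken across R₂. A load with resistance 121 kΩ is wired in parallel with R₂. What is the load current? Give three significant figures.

R₂‖R_L = 25.93 kΩ; V_out = 6.82 × 25.93/72.93 = 2.425 V.
I_L = V_out / R_L = 2.425 / 121 kΩ = 0.0200 mA.

I_L ≈ 0.0200 mA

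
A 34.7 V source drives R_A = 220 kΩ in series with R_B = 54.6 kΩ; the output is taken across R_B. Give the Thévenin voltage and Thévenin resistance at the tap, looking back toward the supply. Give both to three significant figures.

V_th = 6.90 V, R_th = 43.7 kΩ

V_th is the open-circuit tap voltage: 34.7 × 54.6/(220 + 54.6) = 6.90 V.
With the supply zeroed, R_A and R_B appear in parallel from the tap: R_th = R_A‖R_B = (220 × 54.6)/274.6 = 43.7 kΩ.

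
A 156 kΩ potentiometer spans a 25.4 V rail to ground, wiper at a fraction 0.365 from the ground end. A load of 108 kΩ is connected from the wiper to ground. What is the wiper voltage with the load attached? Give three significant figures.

The wiper splits the pot into (1−α)R = 99.06 kΩ above and αR = 56.94 kΩ below.
Lower section ‖ load = 37.28 kΩ.
V_wiper = 25.4 × 37.28/(99.06 + 37.28) = 6.95 V.

V ≈ 6.95 V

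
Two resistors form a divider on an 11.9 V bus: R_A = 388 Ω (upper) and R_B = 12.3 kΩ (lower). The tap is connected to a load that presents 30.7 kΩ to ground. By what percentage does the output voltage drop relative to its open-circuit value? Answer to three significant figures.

1.21 %

The divider's output (Thévenin) resistance is R_A‖R_B = 376.1 Ω.
Fractional drop under load = R_th/(R_th + R_L) = 376.1 / (376.1 + 30700) = 0.01210.
So the output falls by 1.21 %.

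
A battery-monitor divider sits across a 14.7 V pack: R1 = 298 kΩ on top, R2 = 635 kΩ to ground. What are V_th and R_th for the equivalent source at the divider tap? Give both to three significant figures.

V_th is the open-circuit tap voltage: 14.7 × 635/(298 + 635) = 10.0 V.
With the supply zeroed, R1 and R2 appear in parallel from the tap: R_th = R1‖R2 = (298 × 635)/933.0 = 203 kΩ.

V_th = 10.0 V, R_th = 203 kΩ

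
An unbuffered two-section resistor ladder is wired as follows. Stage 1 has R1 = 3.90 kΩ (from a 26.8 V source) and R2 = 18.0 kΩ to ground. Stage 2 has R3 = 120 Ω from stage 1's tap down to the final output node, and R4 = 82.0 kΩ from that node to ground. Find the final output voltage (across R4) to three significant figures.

Stage 2 presents R3+R4 = 82120 Ω as a load on stage 1's tap.
Stage 1's lower leg becomes R2‖(R3+R4) = 14760 Ω, so V_mid = 26.8 × 14760/18660 = 21.20 V.
Stage 2 is itself unloaded: V_out = V_mid × R4/(R3+R4) = 21.20 × 82000/82120 = 21.2 V.

V_out ≈ 21.2 V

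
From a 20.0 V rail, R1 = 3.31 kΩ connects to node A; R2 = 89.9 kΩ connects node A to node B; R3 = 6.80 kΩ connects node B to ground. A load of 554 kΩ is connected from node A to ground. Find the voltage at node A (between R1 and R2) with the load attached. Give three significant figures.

Below node A the series string R2+R3 = 96.70 kΩ sits in parallel with the 554 kΩ load: 82.33 kΩ.
V_A = 20.0 × 82.33/(3.31 + 82.33) = 19.2 V.

V ≈ 19.2 V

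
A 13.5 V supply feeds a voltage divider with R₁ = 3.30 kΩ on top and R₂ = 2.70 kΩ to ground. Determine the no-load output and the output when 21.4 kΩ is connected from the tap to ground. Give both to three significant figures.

Unloaded: 6.08 V; loaded: 5.68 V

Open-circuit: V = 13.5 × 2.70/(3.30 + 2.70) = 6.08 V.
With the load, R₂ becomes R₂‖R_L = 2.398 kΩ, so V = 13.5 × 2.398/5.698 = 5.68 V.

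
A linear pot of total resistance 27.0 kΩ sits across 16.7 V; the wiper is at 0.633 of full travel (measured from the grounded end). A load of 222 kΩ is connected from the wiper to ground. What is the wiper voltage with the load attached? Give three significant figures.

V ≈ 10.3 V

The wiper splits the pot into (1−α)R = 9.909 kΩ above and αR = 17.09 kΩ below.
Lower section ‖ load = 15.87 kΩ.
V_wiper = 16.7 × 15.87/(9.909 + 15.87) = 10.3 V.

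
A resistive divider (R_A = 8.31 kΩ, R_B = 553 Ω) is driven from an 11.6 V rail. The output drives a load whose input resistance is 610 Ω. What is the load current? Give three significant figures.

I_L ≈ 0.641 mA

R_B‖R_L = 290.1 Ω; V_out = 11.6 × 290.1/8600 = 0.3912 V.
I_L = V_out / R_L = 0.3912 / 610 Ω = 0.641 mA.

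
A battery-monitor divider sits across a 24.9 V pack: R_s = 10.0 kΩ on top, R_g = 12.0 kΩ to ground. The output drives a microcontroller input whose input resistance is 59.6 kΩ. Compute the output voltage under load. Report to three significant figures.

V_out ≈ 12.4 V

The load sits in parallel with R_g: R_g‖R_L = (12.0 × 59.6) / (12.0 + 59.6) = 9.989 kΩ.
V_out = 24.9 × 9.989 / (10.0 + 9.989) = 24.9 × 9.989/19.99 = 12.4 V.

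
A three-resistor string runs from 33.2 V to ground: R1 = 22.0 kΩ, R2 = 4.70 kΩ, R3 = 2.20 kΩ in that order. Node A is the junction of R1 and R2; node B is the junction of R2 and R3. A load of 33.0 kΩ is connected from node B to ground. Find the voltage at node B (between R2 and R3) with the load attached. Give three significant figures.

At node B, R3 is in parallel with the load: R3‖R_L = 2.062 kΩ.
Below node A the resistance is R2 + (R3‖R_L) = 6.763 kΩ, so V_A = 33.2 × 6.763/28.76 = 7.806 V.
Then V_B = V_A × (R3‖R_L)/(R2 + R3‖R_L) = 7.806 × 2.062/6.763 = 2.38 V.

V ≈ 2.38 V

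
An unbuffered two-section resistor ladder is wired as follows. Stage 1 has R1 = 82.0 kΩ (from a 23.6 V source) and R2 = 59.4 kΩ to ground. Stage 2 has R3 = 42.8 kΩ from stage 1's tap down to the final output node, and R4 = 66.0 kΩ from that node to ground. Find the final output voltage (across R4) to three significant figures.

Stage 2 presents R3+R4 = 108.8 kΩ as a load on stage 1's tap.
Stage 1's lower leg becomes R2‖(R3+R4) = 38.42 kΩ, so V_mid = 23.6 × 38.42/120.4 = 7.530 V.
Stage 2 is itself unloaded: V_out = V_mid × R4/(R3+R4) = 7.530 × 66.0/108.8 = 4.57 V.

V_out ≈ 4.57 V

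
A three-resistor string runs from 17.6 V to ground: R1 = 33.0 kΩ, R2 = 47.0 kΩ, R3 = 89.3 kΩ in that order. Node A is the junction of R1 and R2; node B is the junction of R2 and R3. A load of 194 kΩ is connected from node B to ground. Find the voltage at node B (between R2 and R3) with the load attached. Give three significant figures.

At node B, R3 is in parallel with the load: R3‖R_L = 61.15 kΩ.
Below node A the resistance is R2 + (R3‖R_L) = 108.2 kΩ, so V_A = 17.6 × 108.2/141.2 = 13.49 V.
Then V_B = V_A × (R3‖R_L)/(R2 + R3‖R_L) = 13.49 × 61.15/108.2 = 7.62 V.

V ≈ 7.62 V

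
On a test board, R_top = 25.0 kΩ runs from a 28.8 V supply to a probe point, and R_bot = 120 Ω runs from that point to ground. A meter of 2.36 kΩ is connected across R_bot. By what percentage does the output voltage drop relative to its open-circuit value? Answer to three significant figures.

The divider's output (Thévenin) resistance is R_top‖R_bot = 119.4 Ω.
Fractional drop under load = R_th/(R_th + R_L) = 119.4 / (119.4 + 2360) = 0.04817.
So the output falls by 4.82 %.

4.82 %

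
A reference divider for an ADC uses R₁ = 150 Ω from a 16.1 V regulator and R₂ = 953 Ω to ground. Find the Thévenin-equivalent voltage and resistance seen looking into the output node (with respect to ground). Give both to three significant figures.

V_th = 13.9 V, R_th = 130 Ω

V_th is the open-circuit tap voltage: 16.1 × 953/(150 + 953) = 13.9 V.
With the supply zeroed, R₁ and R₂ appear in parallel from the tap: R_th = R₁‖R₂ = (150 × 953)/1103 = 130 Ω.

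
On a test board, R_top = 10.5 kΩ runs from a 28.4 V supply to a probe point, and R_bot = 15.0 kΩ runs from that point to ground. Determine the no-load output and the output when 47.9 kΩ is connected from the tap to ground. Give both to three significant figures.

Unloaded: 16.7 V; loaded: 14.8 V

Open-circuit: V = 28.4 × 15.0/(10.5 + 15.0) = 16.7 V.
With the load, R_bot becomes R_bot‖R_L = 11.42 kΩ, so V = 28.4 × 11.42/21.92 = 14.8 V.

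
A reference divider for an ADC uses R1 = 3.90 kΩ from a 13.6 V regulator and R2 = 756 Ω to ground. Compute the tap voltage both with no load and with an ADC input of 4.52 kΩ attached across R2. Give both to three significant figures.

Open-circuit: V = 13.6 × 756/(3900 + 756) = 2.21 V.
With the load, R2 becomes R2‖R_L = 647.7 Ω, so V = 13.6 × 647.7/4548 = 1.94 V.

Unloaded: 2.21 V; loaded: 1.94 V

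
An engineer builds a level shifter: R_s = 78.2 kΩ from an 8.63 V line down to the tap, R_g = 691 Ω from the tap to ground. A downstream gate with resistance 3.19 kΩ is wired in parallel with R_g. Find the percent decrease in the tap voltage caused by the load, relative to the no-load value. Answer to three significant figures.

Unloaded V = 8.63 × 691/78890 = 0.07559 V.
Loaded: R_g‖R_L = 568.0 Ω, giving V = 8.63 × 568.0/78770 = 0.06223 V.
Drop = (0.07559 − 0.06223) / 0.07559 = 17.7 %.

17.7 %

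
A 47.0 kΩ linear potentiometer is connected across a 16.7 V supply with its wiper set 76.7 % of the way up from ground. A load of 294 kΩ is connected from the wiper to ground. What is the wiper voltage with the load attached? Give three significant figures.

V ≈ 12.5 V

The wiper splits the pot into (1−α)R = 10.95 kΩ above and αR = 36.05 kΩ below.
Lower section ‖ load = 32.11 kΩ.
V_wiper = 16.7 × 32.11/(10.95 + 32.11) = 12.5 V.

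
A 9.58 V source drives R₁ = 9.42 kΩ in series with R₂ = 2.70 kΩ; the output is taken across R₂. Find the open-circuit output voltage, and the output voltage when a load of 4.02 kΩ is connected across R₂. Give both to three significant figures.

Open-circuit: V = 9.58 × 2.70/(9.42 + 2.70) = 2.13 V.
With the load, R₂ becomes R₂‖R_L = 1.615 kΩ, so V = 9.58 × 1.615/11.04 = 1.40 V.

Unloaded: 2.13 V; loaded: 1.40 V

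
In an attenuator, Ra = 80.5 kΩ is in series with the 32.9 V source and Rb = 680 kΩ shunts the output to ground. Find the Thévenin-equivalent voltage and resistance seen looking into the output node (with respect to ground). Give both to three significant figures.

V_th is the open-circuit tap voltage: 32.9 × 680/(80.5 + 680) = 29.4 V.
With the supply zeroed, Ra and Rb appear in parallel from the tap: R_th = Ra‖Rb = (80.5 × 680)/760.5 = 72.0 kΩ.

V_th = 29.4 V, R_th = 72.0 kΩ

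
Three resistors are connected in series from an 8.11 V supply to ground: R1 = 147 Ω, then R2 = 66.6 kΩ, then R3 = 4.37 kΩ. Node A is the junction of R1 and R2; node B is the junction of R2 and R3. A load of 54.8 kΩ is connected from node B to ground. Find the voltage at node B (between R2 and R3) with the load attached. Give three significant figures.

At node B, R3 is in parallel with the load: R3‖R_L = 4047 Ω.
Below node A the resistance is R2 + (R3‖R_L) = 70650 Ω, so V_A = 8.11 × 70650/70790 = 8.093 V.
Then V_B = V_A × (R3‖R_L)/(R2 + R3‖R_L) = 8.093 × 4047/70650 = 0.464 V.

V ≈ 0.464 V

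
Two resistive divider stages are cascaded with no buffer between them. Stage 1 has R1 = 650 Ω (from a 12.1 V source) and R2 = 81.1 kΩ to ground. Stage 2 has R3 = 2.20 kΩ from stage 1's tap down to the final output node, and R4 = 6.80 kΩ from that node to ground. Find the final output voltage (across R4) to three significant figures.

V_out ≈ 8.46 V

Stage 2 presents R3+R4 = 9000 Ω as a load on stage 1's tap.
Stage 1's lower leg becomes R2‖(R3+R4) = 8101 Ω, so V_mid = 12.1 × 8101/8751 = 11.20 V.
Stage 2 is itself unloaded: V_out = V_mid × R4/(R3+R4) = 11.20 × 6800/9000 = 8.46 V.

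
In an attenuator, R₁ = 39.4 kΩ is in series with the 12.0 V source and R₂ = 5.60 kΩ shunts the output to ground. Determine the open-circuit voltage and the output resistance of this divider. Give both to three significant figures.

V_th = 1.49 V, R_th = 4.90 kΩ

V_th is the open-circuit tap voltage: 12.0 × 5.60/(39.4 + 5.60) = 1.49 V.
With the supply zeroed, R₁ and R₂ appear in parallel from the tap: R_th = R₁‖R₂ = (39.4 × 5.60)/45.00 = 4.90 kΩ.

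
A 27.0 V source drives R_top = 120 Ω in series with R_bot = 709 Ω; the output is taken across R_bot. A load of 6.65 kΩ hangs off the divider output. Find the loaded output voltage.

The load sits in parallel with R_bot: R_bot‖R_L = (709 × 6650) / (709 + 6650) = 640.7 Ω.
V_out = 27.0 × 640.7 / (120 + 640.7) = 27.0 × 640.7/760.7 = 22.7 V.

V_out ≈ 22.7 V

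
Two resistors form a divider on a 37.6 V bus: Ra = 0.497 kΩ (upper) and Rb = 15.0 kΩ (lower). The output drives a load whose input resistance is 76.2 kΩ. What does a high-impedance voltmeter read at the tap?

The load sits in parallel with Rb: Rb‖R_L = (15000 × 76200) / (15000 + 76200) = 12530 Ω.
V_out = 37.6 × 12530 / (497 + 12530) = 37.6 × 12530/13030 = 36.2 V.

V_out ≈ 36.2 V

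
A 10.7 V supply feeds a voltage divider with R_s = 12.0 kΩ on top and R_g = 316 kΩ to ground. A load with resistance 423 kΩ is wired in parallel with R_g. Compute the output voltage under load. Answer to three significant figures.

V_out ≈ 10.0 V

The load sits in parallel with R_g: R_g‖R_L = (316 × 423) / (316 + 423) = 180.9 kΩ.
V_out = 10.7 × 180.9 / (12.0 + 180.9) = 10.7 × 180.9/192.9 = 10.0 V.
(Unloaded it would have been 10.3 V.)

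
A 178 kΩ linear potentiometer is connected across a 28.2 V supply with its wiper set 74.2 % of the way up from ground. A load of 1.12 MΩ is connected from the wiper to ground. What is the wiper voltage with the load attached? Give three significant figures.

V ≈ 20.3 V

The wiper splits the pot into (1−α)R = 45.92 kΩ above and αR = 132.1 kΩ below.
Lower section ‖ load = 118.1 kΩ.
V_wiper = 28.2 × 118.1/(45.92 + 118.1) = 20.3 V.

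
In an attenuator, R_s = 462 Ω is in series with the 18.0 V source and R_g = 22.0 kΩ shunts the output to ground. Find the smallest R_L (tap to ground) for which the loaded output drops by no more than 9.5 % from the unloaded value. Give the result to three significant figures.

R_L(min) ≈ 4.31 kΩ

Output resistance R_th = R_s‖R_g = (462 × 22000)/22460 = 452.5 Ω.
The fractional drop is R_th/(R_th + R_L); requiring this ≤ 0.0950 gives R_L ≥ R_th(1/0.0950 − 1) = 452.5 × 9.526 = 4.31 kΩ.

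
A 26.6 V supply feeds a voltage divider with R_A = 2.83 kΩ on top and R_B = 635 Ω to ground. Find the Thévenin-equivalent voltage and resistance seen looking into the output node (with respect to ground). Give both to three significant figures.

V_th = 4.87 V, R_th = 519 Ω

V_th is the open-circuit tap voltage: 26.6 × 635/(2830 + 635) = 4.87 V.
With the supply zeroed, R_A and R_B appear in parallel from the tap: R_th = R_A‖R_B = (2830 × 635)/3465 = 519 Ω.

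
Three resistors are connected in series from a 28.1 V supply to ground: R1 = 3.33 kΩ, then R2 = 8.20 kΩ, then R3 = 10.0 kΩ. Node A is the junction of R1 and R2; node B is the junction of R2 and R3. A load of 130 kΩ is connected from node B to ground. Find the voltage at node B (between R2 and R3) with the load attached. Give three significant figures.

At node B, R3 is in parallel with the load: R3‖R_L = 9.286 kΩ.
Below node A the resistance is R2 + (R3‖R_L) = 17.49 kΩ, so V_A = 28.1 × 17.49/20.82 = 23.60 V.
Then V_B = V_A × (R3‖R_L)/(R2 + R3‖R_L) = 23.60 × 9.286/17.49 = 12.5 V.

V ≈ 12.5 V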